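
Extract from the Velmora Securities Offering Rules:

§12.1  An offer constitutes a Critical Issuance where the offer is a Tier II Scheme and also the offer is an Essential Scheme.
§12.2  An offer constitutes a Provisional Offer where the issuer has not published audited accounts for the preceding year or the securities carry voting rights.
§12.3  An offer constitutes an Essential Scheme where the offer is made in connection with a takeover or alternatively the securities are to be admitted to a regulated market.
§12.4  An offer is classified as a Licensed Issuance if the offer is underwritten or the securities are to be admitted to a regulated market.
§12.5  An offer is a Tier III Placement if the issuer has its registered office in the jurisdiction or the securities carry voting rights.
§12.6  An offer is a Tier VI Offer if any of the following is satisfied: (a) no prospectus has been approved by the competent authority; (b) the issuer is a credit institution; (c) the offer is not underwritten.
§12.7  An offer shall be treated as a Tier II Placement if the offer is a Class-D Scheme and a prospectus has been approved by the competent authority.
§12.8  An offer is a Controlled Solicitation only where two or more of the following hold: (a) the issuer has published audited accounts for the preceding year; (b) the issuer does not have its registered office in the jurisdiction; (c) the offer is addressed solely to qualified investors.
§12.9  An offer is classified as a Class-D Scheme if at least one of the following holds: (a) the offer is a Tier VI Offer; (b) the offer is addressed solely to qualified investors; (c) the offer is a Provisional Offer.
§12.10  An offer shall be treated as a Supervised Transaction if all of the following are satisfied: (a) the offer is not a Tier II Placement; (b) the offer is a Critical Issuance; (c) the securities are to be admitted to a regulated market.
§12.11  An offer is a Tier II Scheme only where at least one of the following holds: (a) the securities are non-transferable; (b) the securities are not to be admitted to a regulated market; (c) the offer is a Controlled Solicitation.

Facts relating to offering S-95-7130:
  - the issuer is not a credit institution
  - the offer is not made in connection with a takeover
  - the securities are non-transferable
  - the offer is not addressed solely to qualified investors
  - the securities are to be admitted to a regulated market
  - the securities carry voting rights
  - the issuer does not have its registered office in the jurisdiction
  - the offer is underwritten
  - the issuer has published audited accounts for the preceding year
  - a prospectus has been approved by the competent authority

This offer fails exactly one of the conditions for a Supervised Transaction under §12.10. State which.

Tier II Placement

Under §12.6: no prospectus has been approved by the competent authority? no; or the issuer is a credit institution? no; or the offer is not underwritten? no. So the offer is not a Tier VI Offer.
Under §12.2: the issuer has not published audited accounts for the preceding year? no; or the securities carry voting rights? yes. So the offer is a Provisional Offer.
Under §12.9: Tier VI Offer (§12.6)? no; or the offer is addressed solely to qualified investors? no; or Provisional Offer (§12.2)? yes. So the offer is a Class-D Scheme.
Under §12.7: Class-D Scheme (§12.9)? yes; and a prospectus has been approved by the competent authority? yes. So the offer is a Tier II Placement.
Under §12.8: the issuer has published audited accounts for the preceding year? yes; the issuer does not have its registered office in the jurisdiction? yes; the offer is addressed solely to qualified investors? no — 2 of 3 hold (need ≥2) → satisfied.
Under §12.11: the securities are non-transferable? yes; or the securities are not to be admitted to a regulated market? no; or Controlled Solicitation (§12.8)? yes. So the offer is a Tier II Scheme.
Under §12.3: the offer is made in connection with a takeover? no; or the securities are to be admitted to a regulated market? yes. So the offer is an Essential Scheme.
Under §12.1: Tier II Scheme (§12.11)? yes; and Essential Scheme (§12.3)? yes. So the offer is a Critical Issuance.
Under §12.10: not a Tier II Placement (§12.7)? no; and Critical Issuance (§12.1)? yes; and the securities are to be admitted to a regulated market? yes. So the offer is not a Supervised Transaction.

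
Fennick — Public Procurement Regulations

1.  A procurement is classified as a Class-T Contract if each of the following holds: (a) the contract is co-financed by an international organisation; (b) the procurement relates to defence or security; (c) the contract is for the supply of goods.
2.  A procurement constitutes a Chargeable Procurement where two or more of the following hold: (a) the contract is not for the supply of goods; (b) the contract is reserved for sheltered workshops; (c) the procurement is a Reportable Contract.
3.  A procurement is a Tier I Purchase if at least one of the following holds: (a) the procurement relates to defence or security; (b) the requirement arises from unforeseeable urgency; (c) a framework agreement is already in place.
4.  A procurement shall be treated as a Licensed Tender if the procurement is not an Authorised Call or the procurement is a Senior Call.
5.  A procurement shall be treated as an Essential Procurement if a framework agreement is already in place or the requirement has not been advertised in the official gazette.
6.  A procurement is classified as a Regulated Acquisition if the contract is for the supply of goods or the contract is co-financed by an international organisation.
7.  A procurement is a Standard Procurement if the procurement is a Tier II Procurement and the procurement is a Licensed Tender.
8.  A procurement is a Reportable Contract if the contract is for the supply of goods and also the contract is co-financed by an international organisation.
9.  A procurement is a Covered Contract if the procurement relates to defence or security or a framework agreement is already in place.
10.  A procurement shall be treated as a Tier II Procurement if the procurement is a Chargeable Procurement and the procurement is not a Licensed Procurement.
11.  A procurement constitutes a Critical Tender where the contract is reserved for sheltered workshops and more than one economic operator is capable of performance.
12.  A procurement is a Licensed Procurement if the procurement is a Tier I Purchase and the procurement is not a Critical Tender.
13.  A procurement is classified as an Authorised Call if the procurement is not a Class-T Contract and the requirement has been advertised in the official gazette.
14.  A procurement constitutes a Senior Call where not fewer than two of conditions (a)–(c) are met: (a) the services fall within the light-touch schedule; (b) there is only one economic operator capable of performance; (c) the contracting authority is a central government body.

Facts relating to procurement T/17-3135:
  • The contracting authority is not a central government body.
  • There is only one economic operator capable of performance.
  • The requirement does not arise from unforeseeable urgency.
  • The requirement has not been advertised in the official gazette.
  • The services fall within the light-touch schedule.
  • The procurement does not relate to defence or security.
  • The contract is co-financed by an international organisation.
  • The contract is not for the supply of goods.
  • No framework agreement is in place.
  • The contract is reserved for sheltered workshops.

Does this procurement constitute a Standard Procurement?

Yes

paragraph 8 — Reportable Contract: [the contract is for the supply of goods? no] AND [the contract is co-financed by an international organisation? yes] → not satisfied.
paragraph 2 — Chargeable Procurement: the contract is not for the supply of goods? yes; the contract is reserved for sheltered workshops? yes; Reportable Contract (paragraph 8)? no — 2 of 3 hold (need ≥2) → satisfied.
paragraph 3 — Tier I Purchase: [the procurement relates to defence or security? no] OR [the requirement arises from unforeseeable urgency? no] OR [a framework agreement is already in place? no] → not satisfied.
paragraph 11 — Critical Tender: [the contract is reserved for sheltered workshops? yes] AND [more than one economic operator is capable of performance? no] → not satisfied.
paragraph 12 — Licensed Procurement: [Tier I Purchase (paragraph 3)? no] AND [not a Critical Tender (paragraph 11)? yes] → not satisfied.
paragraph 10 — Tier II Procurement: [Chargeable Procurement (paragraph 2)? yes] AND [not a Licensed Procurement (paragraph 12)? yes] → satisfied.
paragraph 1 — Class-T Contract: [the contract is co-financed by an international organisation? yes] AND [the procurement relates to defence or security? no] AND [the contract is for the supply of goods? no] → not satisfied.
paragraph 13 — Authorised Call: [not a Class-T Contract (paragraph 1)? yes] AND [the requirement has been advertised in the official gazette? no] → not satisfied.
paragraph 14 — Senior Call: the services fall within the light-touch schedule? yes; there is only one economic operator capable of performance? yes; the contracting authority is a central government body? no — 2 of 3 hold (need ≥2) → satisfied.
paragraph 4 — Licensed Tender: [not an Authorised Call (paragraph 13)? yes] OR [Senior Call (paragraph 14)? yes] → satisfied.
paragraph 7 — Standard Procurement: [Tier II Procurement (paragraph 10)? yes] AND [Licensed Tender (paragraph 4)? yes] → satisfied.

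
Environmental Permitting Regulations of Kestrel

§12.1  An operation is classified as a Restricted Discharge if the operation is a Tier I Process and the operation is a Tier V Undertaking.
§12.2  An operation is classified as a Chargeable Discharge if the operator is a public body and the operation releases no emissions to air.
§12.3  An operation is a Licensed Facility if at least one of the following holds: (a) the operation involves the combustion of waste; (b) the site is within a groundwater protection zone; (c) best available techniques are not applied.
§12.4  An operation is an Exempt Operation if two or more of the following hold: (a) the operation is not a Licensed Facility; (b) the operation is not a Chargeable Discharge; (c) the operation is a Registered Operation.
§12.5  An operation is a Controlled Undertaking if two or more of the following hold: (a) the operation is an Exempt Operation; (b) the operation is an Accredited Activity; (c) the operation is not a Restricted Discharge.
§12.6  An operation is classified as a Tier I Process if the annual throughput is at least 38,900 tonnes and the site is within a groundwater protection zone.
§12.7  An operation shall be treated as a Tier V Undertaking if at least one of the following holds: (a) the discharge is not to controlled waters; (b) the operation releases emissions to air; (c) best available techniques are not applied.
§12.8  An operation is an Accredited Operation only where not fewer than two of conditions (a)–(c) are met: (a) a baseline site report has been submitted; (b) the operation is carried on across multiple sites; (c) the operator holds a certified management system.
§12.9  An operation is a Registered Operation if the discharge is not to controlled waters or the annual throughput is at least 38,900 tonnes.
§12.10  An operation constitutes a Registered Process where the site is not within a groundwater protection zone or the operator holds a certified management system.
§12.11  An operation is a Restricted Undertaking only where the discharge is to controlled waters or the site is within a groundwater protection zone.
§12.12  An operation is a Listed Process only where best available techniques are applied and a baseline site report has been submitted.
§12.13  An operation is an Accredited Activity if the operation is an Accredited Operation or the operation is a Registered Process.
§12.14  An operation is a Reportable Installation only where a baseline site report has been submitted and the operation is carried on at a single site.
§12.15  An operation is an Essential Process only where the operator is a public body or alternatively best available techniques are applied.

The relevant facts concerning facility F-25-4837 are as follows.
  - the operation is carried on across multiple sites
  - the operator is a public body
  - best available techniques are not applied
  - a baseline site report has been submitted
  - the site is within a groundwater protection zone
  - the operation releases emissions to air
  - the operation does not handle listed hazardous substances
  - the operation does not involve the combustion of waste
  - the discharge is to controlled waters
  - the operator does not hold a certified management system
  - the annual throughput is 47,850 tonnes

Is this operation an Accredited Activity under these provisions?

Yes

Under §12.8: a baseline site report has been submitted? yes; the operation is carried on across multiple sites? yes; the operator holds a certified management system? no — 2 of 3 hold (need ≥2) → satisfied.
Under §12.10: the site is not within a groundwater protection zone? no; or the operator holds a certified management system? no. So the operation is not a Registered Process.
Under §12.13: Accredited Operation (§12.8)? yes; or Registered Process (§12.10)? no. So the operation is an Accredited Activity.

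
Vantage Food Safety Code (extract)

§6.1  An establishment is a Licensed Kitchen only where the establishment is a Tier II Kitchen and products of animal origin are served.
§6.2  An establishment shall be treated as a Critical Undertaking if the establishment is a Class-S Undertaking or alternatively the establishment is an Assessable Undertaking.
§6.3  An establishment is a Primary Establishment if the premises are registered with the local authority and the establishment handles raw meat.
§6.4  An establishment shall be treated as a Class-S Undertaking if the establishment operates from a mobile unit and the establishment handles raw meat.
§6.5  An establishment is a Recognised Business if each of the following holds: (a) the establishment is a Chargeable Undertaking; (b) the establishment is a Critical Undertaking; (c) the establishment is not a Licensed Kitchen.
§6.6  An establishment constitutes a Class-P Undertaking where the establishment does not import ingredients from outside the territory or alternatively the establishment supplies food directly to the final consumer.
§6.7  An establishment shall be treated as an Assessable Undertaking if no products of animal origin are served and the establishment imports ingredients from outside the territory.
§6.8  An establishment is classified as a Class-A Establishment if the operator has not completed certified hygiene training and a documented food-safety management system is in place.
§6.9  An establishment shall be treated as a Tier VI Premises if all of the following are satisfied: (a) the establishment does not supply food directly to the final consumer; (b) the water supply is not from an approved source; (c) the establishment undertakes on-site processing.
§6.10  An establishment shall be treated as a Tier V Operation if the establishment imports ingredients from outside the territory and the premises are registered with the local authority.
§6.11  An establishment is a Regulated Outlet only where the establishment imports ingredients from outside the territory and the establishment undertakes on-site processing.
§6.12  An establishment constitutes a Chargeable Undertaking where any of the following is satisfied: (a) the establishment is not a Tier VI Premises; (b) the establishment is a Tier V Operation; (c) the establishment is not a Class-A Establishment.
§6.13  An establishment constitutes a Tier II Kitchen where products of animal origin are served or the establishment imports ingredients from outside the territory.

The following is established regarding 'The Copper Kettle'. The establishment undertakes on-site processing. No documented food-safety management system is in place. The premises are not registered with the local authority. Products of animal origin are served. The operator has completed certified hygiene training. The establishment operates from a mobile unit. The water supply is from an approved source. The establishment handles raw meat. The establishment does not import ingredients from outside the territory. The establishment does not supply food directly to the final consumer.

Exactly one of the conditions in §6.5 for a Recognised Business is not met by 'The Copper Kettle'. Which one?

Licensed Kitchen

§6.9 — Tier VI Premises: [the establishment does not supply food directly to the final consumer? yes] AND [the water supply is not from an approved source? no] AND [the establishment undertakes on-site processing? yes] → not satisfied.
§6.10 — Tier V Operation: [the establishment imports ingredients from outside the territory? no] AND [the premises are registered with the local authority? no] → not satisfied.
§6.8 — Class-A Establishment: [the operator has not completed certified hygiene training? no] AND [a documented food-safety management system is in place? no] → not satisfied.
§6.12 — Chargeable Undertaking: [not a Tier VI Premises (§6.9)? yes] OR [Tier V Operation (§6.10)? no] OR [not a Class-A Establishment (§6.8)? yes] → satisfied.
§6.4 — Class-S Undertaking: [the establishment operates from a mobile unit? yes] AND [the establishment handles raw meat? yes] → satisfied.
§6.7 — Assessable Undertaking: [no products of animal origin are served? no] AND [the establishment imports ingredients from outside the territory? no] → not satisfied.
§6.2 — Critical Undertaking: [Class-S Undertaking (§6.4)? yes] OR [Assessable Undertaking (§6.7)? no] → satisfied.
§6.13 — Tier II Kitchen: [products of animal origin are served? yes] OR [the establishment imports ingredients from outside the territory? no] → satisfied.
§6.1 — Licensed Kitchen: [Tier II Kitchen (§6.13)? yes] AND [products of animal origin are served? yes] → satisfied.
§6.5 — Recognised Business: [Chargeable Undertaking (§6.12)? yes] AND [Critical Undertaking (§6.2)? yes] AND [not a Licensed Kitchen (§6.1)? no] → not satisfied.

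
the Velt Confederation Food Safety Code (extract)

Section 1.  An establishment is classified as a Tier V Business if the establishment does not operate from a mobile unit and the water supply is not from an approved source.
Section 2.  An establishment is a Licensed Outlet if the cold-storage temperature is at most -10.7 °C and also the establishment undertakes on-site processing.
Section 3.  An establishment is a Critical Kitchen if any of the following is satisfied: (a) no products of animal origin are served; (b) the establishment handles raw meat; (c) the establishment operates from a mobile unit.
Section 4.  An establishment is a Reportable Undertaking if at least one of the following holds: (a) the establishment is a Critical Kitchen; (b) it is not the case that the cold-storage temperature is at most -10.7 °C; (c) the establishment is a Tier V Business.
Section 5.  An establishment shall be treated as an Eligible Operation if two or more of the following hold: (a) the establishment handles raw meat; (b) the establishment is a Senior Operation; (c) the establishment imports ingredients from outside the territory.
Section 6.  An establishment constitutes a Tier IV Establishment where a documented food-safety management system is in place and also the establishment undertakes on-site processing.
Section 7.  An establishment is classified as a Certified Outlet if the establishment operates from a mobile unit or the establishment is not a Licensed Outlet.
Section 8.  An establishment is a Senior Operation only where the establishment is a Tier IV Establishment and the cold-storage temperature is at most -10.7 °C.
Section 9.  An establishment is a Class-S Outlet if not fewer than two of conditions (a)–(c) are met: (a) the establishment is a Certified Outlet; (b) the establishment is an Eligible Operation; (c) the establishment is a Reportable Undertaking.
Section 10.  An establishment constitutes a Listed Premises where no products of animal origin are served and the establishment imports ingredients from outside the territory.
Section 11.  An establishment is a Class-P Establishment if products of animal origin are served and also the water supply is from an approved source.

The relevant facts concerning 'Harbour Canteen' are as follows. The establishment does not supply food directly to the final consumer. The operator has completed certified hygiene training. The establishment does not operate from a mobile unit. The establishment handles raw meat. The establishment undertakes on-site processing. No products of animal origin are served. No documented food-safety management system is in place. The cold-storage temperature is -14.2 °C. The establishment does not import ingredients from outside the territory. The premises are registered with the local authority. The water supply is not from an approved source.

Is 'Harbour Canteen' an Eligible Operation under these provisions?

No

Under section 6: a documented food-safety management system is in place? no; and the establishment undertakes on-site processing? yes. So the establishment is not a Tier IV Establishment.
Under section 8: Tier IV Establishment (section 6)? no; and cold-storage temperature: -14.2 °C ≤ -10.7 °C? yes. So the establishment is not a Senior Operation.
Under section 5: the establishment handles raw meat? yes; Senior Operation (section 8)? no; the establishment imports ingredients from outside the territory? no — 1 of 3 hold (need ≥2) → not satisfied.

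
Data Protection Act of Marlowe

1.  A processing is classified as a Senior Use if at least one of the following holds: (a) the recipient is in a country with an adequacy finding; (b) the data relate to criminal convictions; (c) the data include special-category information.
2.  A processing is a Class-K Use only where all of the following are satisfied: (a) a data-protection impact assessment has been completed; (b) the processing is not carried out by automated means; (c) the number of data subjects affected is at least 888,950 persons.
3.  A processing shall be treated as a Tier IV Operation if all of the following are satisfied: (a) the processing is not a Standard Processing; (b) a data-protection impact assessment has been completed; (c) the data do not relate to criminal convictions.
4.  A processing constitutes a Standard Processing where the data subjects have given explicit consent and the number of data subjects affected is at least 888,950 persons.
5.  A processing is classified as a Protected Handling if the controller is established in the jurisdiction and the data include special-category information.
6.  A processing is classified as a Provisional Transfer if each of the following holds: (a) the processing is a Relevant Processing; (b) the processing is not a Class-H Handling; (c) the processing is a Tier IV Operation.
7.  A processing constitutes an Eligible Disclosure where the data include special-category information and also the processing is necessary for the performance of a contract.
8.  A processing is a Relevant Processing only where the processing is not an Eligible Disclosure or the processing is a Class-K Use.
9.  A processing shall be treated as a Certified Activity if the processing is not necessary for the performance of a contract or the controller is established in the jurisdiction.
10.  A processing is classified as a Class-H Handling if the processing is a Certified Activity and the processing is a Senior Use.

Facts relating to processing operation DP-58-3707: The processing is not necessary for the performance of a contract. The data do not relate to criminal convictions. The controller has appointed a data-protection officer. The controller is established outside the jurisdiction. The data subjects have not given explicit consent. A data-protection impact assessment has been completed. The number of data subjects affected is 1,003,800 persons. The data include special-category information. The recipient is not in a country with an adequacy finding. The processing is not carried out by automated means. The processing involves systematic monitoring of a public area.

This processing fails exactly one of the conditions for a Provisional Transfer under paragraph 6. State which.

Class-H Handling

Under paragraph 7: the data include special-category information? yes; and the processing is necessary for the performance of a contract? no. So the processing is not an Eligible Disclosure.
Under paragraph 2: a data-protection impact assessment has been completed? yes; and the processing is not carried out by automated means? yes; and number of data subjects affected: 1,003,800 persons ≥ 888,950 persons? yes. So the processing is a Class-K Use.
Under paragraph 8: not an Eligible Disclosure (paragraph 7)? yes; or Class-K Use (paragraph 2)? yes. So the processing is a Relevant Processing.
Under paragraph 9: the processing is not necessary for the performance of a contract? yes; or the controller is established in the jurisdiction? no. So the processing is a Certified Activity.
Under paragraph 1: the recipient is in a country with an adequacy finding? no; or the data relate to criminal convictions? no; or the data include special-category information? yes. So the processing is a Senior Use.
Under paragraph 10: Certified Activity (paragraph 9)? yes; and Senior Use (paragraph 1)? yes. So the processing is a Class-H Handling.
Under paragraph 4: the data subjects have given explicit consent? no; and number of data subjects affected: 1,003,800 persons ≥ 888,950 persons? yes. So the processing is not a Standard Processing.
Under paragraph 3: not a Standard Processing (paragraph 4)? yes; and a data-protection impact assessment has been completed? yes; and the data do not relate to criminal convictions? yes. So the processing is a Tier IV Operation.
Under paragraph 6: Relevant Processing (paragraph 8)? yes; and not a Class-H Handling (paragraph 10)? no; and Tier IV Operation (paragraph 3)? yes. So the processing is not a Provisional Transfer.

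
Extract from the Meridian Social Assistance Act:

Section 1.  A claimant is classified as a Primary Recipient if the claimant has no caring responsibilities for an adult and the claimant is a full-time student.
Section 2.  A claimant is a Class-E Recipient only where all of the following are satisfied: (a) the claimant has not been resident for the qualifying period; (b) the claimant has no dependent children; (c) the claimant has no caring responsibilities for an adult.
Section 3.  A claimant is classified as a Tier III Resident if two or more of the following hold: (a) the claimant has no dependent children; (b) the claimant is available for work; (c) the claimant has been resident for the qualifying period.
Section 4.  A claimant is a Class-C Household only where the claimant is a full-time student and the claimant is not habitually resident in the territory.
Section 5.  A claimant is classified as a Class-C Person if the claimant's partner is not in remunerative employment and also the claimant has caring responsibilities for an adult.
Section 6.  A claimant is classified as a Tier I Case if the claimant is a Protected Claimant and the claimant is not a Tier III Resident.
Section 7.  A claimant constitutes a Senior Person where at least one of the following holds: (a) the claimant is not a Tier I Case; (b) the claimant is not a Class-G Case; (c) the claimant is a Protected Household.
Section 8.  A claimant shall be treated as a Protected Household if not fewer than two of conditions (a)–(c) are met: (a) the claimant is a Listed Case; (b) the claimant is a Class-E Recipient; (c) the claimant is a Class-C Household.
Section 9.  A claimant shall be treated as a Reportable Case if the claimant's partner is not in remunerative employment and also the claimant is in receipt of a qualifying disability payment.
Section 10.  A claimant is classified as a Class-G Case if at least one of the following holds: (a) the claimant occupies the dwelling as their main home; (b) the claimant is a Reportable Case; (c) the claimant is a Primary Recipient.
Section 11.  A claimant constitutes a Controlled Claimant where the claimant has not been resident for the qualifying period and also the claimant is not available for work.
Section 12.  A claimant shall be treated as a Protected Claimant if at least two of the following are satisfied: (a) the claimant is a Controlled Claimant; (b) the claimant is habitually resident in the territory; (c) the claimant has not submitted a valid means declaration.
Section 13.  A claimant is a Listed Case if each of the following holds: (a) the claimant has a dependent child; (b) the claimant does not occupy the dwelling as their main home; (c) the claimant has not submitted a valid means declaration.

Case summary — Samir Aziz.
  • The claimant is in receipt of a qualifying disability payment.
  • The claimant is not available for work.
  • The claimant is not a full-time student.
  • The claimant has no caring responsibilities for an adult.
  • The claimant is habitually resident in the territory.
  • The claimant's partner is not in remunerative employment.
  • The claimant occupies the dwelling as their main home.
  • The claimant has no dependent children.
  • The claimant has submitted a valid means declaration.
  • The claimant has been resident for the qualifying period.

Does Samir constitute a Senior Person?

Yes

Under section 11: the claimant has not been resident for the qualifying period? no; and the claimant is not available for work? yes. So the claimant is not a Controlled Claimant.
Under section 12: Controlled Claimant (section 11)? no; the claimant is habitually resident in the territory? yes; the claimant has not submitted a valid means declaration? no — 1 of 3 hold (need ≥2) → not satisfied.
Under section 3: the claimant has no dependent children? yes; the claimant is available for work? no; the claimant has been resident for the qualifying period? yes — 2 of 3 hold (need ≥2) → satisfied.
Under section 6: Protected Claimant (section 12)? no; and not a Tier III Resident (section 3)? no. So the claimant is not a Tier I Case.
Under section 9: the claimant's partner is not in remunerative employment? yes; and the claimant is in receipt of a qualifying disability payment? yes. So the claimant is a Reportable Case.
Under section 1: the claimant has no caring responsibilities for an adult? yes; and the claimant is a full-time student? no. So the claimant is not a Primary Recipient.
Under section 10: the claimant occupies the dwelling as their main home? yes; or Reportable Case (section 9)? yes; or Primary Recipient (section 1)? no. So the claimant is a Class-G Case.
Under section 13: the claimant has a dependent child? no; and the claimant does not occupy the dwelling as their main home? no; and the claimant has not submitted a valid means declaration? no. So the claimant is not a Listed Case.
Under section 2: the claimant has not been resident for the qualifying period? no; and the claimant has no dependent children? yes; and the claimant has no caring responsibilities for an adult? yes. So the claimant is not a Class-E Recipient.
Under section 4: the claimant is a full-time student? no; and the claimant is not habitually resident in the territory? no. So the claimant is not a Class-C Household.
Under section 8: Listed Case (section 13)? no; Class-E Recipient (section 2)? no; Class-C Household (section 4)? no — 0 of 3 hold (need ≥2) → not satisfied.
Under section 7: not a Tier I Case (section 6)? yes; or not a Class-G Case (section 10)? no; or Protected Household (section 8)? no. So the claimant is a Senior Person.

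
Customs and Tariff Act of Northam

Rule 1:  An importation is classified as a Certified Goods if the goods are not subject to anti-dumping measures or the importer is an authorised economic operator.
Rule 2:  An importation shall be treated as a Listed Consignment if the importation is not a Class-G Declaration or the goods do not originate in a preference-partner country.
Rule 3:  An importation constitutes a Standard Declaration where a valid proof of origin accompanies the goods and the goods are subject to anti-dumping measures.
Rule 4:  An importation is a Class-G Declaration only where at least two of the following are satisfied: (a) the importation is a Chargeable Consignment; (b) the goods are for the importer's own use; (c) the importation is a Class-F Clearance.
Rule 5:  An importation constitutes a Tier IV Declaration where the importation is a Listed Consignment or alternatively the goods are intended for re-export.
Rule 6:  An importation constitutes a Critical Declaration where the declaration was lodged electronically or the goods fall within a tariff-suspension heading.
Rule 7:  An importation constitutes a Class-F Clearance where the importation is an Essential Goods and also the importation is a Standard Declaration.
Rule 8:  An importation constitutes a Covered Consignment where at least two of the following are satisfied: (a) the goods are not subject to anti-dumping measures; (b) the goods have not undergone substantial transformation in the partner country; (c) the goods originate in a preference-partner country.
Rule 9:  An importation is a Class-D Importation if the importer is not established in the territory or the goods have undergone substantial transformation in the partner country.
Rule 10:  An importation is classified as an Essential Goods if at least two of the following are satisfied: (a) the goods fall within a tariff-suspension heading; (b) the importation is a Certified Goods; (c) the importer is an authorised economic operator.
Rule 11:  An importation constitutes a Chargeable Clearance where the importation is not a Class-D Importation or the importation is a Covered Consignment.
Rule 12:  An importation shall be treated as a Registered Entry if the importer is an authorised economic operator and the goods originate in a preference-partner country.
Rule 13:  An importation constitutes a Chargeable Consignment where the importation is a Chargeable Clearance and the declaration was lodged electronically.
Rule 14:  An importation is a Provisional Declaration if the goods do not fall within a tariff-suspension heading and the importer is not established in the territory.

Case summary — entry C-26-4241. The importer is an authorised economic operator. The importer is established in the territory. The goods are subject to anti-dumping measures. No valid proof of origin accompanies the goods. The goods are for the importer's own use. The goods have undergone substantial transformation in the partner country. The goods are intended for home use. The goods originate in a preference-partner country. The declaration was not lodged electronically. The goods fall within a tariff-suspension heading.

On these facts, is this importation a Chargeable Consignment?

Under rule 9: the importer is not established in the territory? no; or the goods have undergone substantial transformation in the partner country? yes. So the importation is a Class-D Importation.
Under rule 8: the goods are not subject to anti-dumping measures? no; the goods have not undergone substantial transformation in the partner country? no; the goods originate in a preference-partner country? yes — 1 of 3 hold (need ≥2) → not satisfied.
Under rule 11: not a Class-D Importation (rule 9)? no; or Covered Consignment (rule 8)? no. So the importation is not a Chargeable Clearance.
Under rule 13: Chargeable Clearance (rule 11)? no; and the declaration was lodged electronically? no. So the importation is not a Chargeable Consignment.

No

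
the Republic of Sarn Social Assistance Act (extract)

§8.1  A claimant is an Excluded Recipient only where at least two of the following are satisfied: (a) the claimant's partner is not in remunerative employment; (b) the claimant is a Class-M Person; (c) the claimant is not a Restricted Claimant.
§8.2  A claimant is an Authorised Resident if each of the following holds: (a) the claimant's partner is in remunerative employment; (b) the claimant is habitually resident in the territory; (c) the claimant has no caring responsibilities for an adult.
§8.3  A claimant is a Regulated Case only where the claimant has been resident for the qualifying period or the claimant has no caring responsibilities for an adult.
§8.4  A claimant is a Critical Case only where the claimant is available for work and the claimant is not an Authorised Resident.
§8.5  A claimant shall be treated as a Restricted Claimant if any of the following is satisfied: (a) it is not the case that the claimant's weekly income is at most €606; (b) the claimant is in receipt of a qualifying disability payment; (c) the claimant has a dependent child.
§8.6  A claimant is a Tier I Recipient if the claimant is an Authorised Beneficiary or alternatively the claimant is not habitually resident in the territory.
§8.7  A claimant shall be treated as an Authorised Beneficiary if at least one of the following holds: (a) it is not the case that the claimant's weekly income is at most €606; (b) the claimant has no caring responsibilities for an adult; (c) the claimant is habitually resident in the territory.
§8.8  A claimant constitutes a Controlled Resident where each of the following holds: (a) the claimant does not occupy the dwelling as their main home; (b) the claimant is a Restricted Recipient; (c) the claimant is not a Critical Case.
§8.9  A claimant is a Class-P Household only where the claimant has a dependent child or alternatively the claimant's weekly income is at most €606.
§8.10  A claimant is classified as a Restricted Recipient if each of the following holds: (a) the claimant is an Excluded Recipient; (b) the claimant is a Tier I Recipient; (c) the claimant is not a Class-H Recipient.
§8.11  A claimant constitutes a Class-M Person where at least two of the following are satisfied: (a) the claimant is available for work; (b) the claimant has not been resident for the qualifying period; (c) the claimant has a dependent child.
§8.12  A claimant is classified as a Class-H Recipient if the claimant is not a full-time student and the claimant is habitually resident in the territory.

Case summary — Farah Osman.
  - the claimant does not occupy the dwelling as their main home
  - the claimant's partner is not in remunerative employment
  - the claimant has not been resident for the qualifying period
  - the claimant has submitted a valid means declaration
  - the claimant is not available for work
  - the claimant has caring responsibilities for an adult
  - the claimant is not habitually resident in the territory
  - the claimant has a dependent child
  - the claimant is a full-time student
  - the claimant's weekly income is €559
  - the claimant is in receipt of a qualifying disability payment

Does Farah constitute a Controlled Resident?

Yes

§8.11 — Class-M Person: the claimant is available for work? no; the claimant has not been resident for the qualifying period? yes; the claimant has a dependent child? yes — 2 of 3 hold (need ≥2) → satisfied.
§8.5 — Restricted Claimant: [claimant's weekly income: €559 ≤ €606? yes, so negated condition no] OR [the claimant is in receipt of a qualifying disability payment? yes] OR [the claimant has a dependent child? yes] → satisfied.
§8.1 — Excluded Recipient: the claimant's partner is not in remunerative employment? yes; Class-M Person (§8.11)? yes; not a Restricted Claimant (§8.5)? no — 2 of 3 hold (need ≥2) → satisfied.
§8.7 — Authorised Beneficiary: [claimant's weekly income: €559 ≤ €606? yes, so negated condition no] OR [the claimant has no caring responsibilities for an adult? no] OR [the claimant is habitually resident in the territory? no] → not satisfied.
§8.6 — Tier I Recipient: [Authorised Beneficiary (§8.7)? no] OR [the claimant is not habitually resident in the territory? yes] → satisfied.
§8.12 — Class-H Recipient: [the claimant is not a full-time student? no] AND [the claimant is habitually resident in the territory? no] → not satisfied.
§8.10 — Restricted Recipient: [Excluded Recipient (§8.1)? yes] AND [Tier I Recipient (§8.6)? yes] AND [not a Class-H Recipient (§8.12)? yes] → satisfied.
§8.2 — Authorised Resident: [the claimant's partner is in remunerative employment? no] AND [the claimant is habitually resident in the territory? no] AND [the claimant has no caring responsibilities for an adult? no] → not satisfied.
§8.4 — Critical Case: [the claimant is available for work? no] AND [not an Authorised Resident (§8.2)? yes] → not satisfied.
§8.8 — Controlled Resident: [the claimant does not occupy the dwelling as their main home? yes] AND [Restricted Recipient (§8.10)? yes] AND [not a Critical Case (§8.4)? yes] → satisfied.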